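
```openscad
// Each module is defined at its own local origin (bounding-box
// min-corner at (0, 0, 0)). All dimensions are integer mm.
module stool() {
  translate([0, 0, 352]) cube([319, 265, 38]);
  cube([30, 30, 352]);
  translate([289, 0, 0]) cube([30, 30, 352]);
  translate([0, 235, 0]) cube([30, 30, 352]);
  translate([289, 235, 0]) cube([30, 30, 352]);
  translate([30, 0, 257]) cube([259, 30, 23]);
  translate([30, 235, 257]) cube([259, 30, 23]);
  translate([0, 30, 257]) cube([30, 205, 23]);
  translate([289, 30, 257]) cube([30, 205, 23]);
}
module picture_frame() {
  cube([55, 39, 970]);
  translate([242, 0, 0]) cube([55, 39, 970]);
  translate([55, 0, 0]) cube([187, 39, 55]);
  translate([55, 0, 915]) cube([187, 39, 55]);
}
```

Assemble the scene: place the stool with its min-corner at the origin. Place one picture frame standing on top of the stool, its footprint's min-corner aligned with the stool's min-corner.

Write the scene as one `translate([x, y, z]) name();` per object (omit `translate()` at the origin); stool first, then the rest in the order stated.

stool();
translate([0, 0, 390]) picture_frame();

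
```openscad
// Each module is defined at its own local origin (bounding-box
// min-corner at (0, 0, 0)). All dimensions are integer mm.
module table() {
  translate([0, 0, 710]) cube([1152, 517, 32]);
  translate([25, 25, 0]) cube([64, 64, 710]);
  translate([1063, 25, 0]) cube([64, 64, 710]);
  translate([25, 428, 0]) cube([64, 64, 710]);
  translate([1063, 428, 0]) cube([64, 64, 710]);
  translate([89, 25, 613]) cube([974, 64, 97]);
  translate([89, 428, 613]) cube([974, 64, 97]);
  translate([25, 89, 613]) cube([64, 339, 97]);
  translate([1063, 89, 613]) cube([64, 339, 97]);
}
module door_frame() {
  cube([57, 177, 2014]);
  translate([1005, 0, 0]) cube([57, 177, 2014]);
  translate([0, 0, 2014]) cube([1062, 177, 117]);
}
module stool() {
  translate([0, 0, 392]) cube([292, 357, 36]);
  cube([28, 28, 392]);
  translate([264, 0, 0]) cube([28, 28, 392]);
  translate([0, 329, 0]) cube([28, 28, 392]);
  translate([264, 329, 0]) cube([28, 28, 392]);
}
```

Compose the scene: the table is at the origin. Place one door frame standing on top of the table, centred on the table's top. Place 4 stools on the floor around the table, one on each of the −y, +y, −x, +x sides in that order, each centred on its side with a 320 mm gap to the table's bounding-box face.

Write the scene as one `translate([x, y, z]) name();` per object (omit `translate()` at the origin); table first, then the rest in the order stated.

table();
translate([45, 170, 742]) door_frame();
translate([430, -677, 0]) stool();
translate([430, 837, 0]) stool();
translate([-612, 80, 0]) stool();
translate([1472, 80, 0]) stool();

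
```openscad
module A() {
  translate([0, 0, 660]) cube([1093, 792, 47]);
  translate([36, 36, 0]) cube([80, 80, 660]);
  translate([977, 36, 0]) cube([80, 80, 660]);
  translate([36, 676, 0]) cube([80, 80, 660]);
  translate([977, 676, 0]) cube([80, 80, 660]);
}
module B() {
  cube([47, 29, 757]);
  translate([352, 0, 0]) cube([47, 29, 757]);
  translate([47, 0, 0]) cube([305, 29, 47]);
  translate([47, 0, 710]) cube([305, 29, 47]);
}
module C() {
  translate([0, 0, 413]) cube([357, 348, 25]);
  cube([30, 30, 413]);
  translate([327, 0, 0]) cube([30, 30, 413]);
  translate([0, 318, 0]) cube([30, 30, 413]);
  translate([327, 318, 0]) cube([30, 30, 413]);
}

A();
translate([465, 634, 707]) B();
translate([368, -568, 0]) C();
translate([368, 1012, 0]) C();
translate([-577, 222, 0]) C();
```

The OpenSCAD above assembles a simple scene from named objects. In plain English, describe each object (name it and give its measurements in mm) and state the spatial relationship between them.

A is a table: top 1093 mm (x) × 792 mm (y), 47 mm thick, upper face at z = 707 mm, on four 80×80 mm square legs, each inset 36 mm from the nearest pair of top edges, running from z = 0 to the bottom of the top.

B is a rectangular picture frame lying in the x–z plane (depth along y). The opening is 305 mm wide (x) by 663 mm tall (z), surrounded by a border 47 mm wide on all four sides. The frame is 29 mm deep and is made of two full-height vertical stiles with two horizontal rails fitted between them.

C is a four-legged stool. The seat is 357×348 mm, 25 mm thick, top at z = 438 mm. It stands on four square legs, each 30×30 mm in cross-section, from z = 0 to the seat underside, each flush with a corner of the seat.

The picture frame is on top of the table. Three stools sit around the table at the −y, +y, −x sides.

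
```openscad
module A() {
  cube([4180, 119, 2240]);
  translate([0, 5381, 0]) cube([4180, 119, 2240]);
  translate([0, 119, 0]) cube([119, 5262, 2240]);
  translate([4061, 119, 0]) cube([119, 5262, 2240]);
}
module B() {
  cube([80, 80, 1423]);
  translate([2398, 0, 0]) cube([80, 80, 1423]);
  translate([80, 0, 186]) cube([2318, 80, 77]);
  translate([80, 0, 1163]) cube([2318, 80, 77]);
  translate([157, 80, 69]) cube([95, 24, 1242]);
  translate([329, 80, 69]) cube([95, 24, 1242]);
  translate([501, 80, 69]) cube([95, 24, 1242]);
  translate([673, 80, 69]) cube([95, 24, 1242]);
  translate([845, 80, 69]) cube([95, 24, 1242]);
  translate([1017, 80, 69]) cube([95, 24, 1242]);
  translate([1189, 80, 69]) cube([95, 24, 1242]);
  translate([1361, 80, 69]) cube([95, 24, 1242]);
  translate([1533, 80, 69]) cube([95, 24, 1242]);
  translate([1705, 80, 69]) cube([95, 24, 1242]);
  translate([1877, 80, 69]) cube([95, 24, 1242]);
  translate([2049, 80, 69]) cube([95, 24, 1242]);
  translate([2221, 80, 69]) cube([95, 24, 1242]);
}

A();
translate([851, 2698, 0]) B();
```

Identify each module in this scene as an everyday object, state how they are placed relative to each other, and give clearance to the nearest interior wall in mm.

Clearances: x = 732, y = 2579; minimum 732 mm.

A is a house frame. B is a fence section. The fence section sits inside the house frame, centred. The clearance to the nearest interior wall is 732 mm.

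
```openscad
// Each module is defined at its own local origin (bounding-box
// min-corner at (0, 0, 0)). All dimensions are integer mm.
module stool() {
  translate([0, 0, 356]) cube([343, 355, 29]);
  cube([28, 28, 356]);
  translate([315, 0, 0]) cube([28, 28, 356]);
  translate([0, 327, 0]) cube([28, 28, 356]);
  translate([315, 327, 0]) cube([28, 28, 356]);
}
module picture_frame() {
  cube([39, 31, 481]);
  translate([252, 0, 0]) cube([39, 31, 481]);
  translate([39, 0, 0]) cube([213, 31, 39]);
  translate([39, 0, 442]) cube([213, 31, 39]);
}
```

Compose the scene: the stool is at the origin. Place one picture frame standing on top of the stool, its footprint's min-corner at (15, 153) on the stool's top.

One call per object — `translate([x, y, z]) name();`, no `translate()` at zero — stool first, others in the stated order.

stool();
translate([15, 153, 385]) picture_frame();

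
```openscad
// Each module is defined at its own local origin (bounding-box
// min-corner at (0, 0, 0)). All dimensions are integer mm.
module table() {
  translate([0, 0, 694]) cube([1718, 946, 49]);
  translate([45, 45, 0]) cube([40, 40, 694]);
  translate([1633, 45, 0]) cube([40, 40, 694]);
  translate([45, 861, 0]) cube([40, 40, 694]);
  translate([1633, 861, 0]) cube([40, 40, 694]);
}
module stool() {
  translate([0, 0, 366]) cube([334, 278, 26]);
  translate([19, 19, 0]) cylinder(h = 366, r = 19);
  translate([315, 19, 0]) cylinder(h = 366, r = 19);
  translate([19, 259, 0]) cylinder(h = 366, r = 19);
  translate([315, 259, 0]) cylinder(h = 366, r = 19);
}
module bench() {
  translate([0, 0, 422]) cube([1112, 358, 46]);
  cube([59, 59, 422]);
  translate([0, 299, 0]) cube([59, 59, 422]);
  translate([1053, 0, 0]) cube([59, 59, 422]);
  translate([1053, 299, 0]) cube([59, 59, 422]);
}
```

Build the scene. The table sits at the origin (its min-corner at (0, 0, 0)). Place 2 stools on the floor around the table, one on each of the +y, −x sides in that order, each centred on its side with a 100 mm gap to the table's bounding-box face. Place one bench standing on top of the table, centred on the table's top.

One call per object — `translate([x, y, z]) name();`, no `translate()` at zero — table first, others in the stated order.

table();
translate([692, 1046, 0]) stool();
translate([-434, 334, 0]) stool();
translate([303, 294, 743]) bench();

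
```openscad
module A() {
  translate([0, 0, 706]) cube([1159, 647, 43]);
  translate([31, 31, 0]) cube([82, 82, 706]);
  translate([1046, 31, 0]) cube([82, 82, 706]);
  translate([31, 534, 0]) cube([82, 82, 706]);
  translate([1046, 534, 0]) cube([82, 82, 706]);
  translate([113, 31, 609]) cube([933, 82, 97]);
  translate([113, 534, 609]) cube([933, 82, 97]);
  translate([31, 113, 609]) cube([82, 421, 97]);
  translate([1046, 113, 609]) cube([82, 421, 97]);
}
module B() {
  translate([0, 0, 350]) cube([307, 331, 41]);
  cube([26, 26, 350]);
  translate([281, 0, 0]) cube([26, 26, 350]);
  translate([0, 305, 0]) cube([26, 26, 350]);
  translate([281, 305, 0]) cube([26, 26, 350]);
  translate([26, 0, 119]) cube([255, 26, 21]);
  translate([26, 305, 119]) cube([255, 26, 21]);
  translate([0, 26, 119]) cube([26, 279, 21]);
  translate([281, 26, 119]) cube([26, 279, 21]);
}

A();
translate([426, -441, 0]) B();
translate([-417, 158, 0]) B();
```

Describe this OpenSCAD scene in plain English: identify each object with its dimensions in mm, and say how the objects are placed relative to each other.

A is a table: top 1159 mm (x) × 647 mm (y), 43 mm thick, upper face at z = 749 mm, on four 82×82 mm square legs, each inset 31 mm from the nearest pair of top edges, running from z = 0 to the bottom of the top. Four apron rails, 82 mm thick and 97 mm tall, run between adjacent legs with their top edges flush with the underside of the top and their outer faces flush with the legs' outer faces.

B is a four-legged stool. The seat is a 307×331×41 mm slab whose top surface is at z = 391 mm; four square legs, each 26×26 mm in cross-section, run from the floor (z = 0) to the underside of the seat, each flush with a corner of the seat. Four stretchers, 26 mm wide and 21 mm tall, connect adjacent legs with their undersides at z = 119 mm, each running between the inner faces of the legs it joins and aligned with the legs' outer faces on the other axis.

Two stools sit around the table at the −y, −x sides.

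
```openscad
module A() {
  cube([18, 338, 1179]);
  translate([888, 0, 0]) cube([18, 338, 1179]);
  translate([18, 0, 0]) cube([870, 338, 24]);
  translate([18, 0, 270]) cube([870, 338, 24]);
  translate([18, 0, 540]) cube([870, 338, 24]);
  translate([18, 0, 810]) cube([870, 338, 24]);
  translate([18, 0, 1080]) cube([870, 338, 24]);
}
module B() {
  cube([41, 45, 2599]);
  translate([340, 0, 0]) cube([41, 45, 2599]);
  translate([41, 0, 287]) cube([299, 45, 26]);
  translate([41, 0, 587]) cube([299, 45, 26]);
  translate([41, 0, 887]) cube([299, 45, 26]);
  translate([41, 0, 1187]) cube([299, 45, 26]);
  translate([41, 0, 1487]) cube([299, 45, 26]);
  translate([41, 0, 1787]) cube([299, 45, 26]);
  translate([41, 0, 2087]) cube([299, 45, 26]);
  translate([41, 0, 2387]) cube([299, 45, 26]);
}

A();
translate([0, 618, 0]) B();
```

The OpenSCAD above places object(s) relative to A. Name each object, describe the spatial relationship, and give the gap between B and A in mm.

The ladder's nearest face is 280 mm from the bookshelf's +y face.

A is a bookshelf. B is a ladder. The ladder is on the floor beside the bookshelf on its +y side. The gap between the ladder and the bookshelf is 280 mm.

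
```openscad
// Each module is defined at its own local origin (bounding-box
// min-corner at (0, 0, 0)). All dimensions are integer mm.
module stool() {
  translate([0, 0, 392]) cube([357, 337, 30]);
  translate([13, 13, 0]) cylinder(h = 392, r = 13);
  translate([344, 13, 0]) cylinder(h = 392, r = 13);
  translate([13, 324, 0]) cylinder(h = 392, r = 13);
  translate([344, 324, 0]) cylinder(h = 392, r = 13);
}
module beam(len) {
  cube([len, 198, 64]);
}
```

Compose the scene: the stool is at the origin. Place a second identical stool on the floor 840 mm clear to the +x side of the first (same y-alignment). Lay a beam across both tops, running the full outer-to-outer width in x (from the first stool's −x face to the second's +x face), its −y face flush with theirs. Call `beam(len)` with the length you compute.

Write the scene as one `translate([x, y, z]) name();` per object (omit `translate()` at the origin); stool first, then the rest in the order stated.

stool();
translate([1197, 0, 0]) stool();
translate([0, 0, 422]) beam(1554);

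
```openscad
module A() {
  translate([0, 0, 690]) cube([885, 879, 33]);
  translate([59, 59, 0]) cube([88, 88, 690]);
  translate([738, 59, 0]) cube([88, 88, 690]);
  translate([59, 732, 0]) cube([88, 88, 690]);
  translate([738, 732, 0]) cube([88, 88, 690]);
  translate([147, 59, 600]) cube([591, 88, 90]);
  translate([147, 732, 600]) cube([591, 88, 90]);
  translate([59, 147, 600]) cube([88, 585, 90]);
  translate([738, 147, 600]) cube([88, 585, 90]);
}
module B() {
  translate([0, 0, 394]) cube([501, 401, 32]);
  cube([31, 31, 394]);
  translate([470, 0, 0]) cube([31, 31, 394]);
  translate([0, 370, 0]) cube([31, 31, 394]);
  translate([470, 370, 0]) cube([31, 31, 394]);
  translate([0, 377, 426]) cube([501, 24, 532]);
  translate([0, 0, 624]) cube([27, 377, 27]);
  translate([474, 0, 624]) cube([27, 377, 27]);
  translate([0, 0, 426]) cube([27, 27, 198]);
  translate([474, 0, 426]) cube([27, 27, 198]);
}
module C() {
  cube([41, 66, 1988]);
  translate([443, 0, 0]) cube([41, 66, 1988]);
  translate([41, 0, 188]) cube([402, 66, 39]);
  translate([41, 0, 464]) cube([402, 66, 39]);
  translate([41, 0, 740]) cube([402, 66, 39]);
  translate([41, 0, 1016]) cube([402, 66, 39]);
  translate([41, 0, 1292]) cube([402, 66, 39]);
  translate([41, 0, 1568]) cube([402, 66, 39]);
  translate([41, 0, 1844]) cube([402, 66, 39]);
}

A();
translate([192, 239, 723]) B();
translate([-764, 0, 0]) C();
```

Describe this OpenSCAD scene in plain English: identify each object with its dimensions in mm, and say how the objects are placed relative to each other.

A is a rectangular dining table. The top is 885×879×33 mm with its upper surface at z = 723 mm. It stands on four 88×88 mm square legs, each inset 59 mm from the nearest pair of top edges, running from the floor to the underside of the top. Four apron rails, 88 mm thick and 90 mm tall, run between adjacent legs with their top edges flush with the underside of the top and their outer faces flush with the legs' outer faces.

B is a chair: 501×401 mm seat, 32 mm thick, top at z = 426 mm, on four 31 mm square corner legs flush with the seat edges. A 24 mm thick backrest slab spans the full seat width, extending 532 mm above the seat top, its back face flush with the seat's +y edge. Two armrests of 27×27 mm section run along each side from the seat's front edge to the front of the backrest, top faces 225 mm above the seat top and outer faces flush with the seat's x-edges; a 27×27 mm post under the front of each armrest stands on the seat at the front corner.

C is a wooden ladder with two side rails of 41×66 mm section and 1988 mm height, set 484 mm apart overall. Between them run 7 rectangular rungs (66 mm deep, 39 mm thick), front faces flush with the rails' −y face. The bottom of the first rung is 188 mm above the floor and each subsequent rung is 276 mm higher than the one below.

The chair is on top of the table, centred. The ladder is on the floor beside the table on its −x side.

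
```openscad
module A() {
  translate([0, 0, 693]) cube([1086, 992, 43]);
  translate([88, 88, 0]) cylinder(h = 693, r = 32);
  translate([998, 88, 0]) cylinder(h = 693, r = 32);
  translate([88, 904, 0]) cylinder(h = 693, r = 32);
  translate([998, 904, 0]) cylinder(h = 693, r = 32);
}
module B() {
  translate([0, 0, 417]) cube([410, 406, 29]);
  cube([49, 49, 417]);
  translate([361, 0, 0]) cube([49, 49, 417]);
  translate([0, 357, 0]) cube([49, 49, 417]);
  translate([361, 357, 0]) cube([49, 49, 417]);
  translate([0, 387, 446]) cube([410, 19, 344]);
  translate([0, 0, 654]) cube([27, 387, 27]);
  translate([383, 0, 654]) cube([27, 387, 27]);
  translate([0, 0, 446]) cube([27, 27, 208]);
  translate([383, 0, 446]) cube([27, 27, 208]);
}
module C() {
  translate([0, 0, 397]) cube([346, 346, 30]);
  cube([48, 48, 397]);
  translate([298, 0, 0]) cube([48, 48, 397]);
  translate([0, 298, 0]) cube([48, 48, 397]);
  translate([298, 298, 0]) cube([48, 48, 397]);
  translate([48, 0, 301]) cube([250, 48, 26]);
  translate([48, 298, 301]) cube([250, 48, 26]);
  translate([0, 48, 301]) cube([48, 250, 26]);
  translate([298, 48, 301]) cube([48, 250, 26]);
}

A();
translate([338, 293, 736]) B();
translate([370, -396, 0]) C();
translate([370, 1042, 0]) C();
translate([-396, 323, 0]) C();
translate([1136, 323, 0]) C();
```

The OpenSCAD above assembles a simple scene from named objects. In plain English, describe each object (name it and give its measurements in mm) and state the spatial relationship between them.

A is a rectangular dining table. The top is 1086×992×43 mm with its upper surface at z = 736 mm. It stands on four round legs of 64 mm diameter, each leg's bounding box inset 56 mm from the nearest pair of top edges, running from the floor to the underside of the top.

B is a chair. The seat is a 410×406×29 mm slab with its top at z = 446 mm, on four 49×49 mm corner legs (flush with the seat edges, standing on z = 0). A flat backrest 19 mm thick, 344 mm tall, spans the full seat width and rises from the seat top along its +y edge, rear face flush with the rear of the seat. Two armrests of 27×27 mm section run along each side from the seat's front edge to the front of the backrest, top faces 235 mm above the seat top and outer faces flush with the seat's x-edges; a 27×27 mm post under the front of each armrest stands on the seat at the front corner.

C is a simple wooden stool: a rectangular seat 346 mm (x) by 346 mm (y), 30 mm thick, top face at z = 427 mm, on four square legs, each 48×48 mm in cross-section. The legs rest on z = 0, each flush with a corner of the seat. Four stretchers, 48 mm wide and 26 mm tall, connect adjacent legs with their undersides at z = 301 mm, each running between the inner faces of the legs it joins and aligned with the legs' outer faces on the other axis.

The chair is on top of the table, centred. Four stools sit around the table at the −y, +y, −x, +x sides.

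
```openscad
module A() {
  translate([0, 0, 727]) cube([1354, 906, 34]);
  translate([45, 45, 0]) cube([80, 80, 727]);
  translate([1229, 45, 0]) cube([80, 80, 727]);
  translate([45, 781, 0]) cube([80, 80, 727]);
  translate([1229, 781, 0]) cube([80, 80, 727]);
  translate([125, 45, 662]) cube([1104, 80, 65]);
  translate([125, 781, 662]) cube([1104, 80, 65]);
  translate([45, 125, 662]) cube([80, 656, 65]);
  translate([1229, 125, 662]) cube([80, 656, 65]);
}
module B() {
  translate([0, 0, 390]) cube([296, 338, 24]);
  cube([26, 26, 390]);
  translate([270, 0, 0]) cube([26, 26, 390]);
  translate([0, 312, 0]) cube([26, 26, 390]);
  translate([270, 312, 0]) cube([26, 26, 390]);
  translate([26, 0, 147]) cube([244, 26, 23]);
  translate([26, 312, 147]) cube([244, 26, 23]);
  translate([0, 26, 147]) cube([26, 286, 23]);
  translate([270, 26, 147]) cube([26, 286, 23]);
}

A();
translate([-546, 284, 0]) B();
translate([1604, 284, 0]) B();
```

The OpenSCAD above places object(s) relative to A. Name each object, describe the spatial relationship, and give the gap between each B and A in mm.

A is a table. B is a stool. Two stools sit around the table at the −x, +x sides. The gap between each stool and the table is 250 mm.

Each stool's nearest face is 250 mm from the table's bounding box.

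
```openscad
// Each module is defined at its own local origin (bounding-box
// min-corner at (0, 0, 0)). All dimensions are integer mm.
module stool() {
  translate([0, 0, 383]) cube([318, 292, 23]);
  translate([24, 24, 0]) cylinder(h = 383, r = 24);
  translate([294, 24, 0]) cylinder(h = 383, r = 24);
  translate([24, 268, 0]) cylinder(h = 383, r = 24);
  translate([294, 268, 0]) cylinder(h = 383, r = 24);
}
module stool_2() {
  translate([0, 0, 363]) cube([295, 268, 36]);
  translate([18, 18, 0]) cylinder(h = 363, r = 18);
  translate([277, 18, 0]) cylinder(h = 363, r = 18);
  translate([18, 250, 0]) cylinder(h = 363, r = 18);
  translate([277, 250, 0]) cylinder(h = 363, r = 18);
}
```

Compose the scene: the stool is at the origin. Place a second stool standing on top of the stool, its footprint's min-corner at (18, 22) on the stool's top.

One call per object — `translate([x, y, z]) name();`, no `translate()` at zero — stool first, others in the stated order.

stool();
translate([18, 22, 406]) stool_2();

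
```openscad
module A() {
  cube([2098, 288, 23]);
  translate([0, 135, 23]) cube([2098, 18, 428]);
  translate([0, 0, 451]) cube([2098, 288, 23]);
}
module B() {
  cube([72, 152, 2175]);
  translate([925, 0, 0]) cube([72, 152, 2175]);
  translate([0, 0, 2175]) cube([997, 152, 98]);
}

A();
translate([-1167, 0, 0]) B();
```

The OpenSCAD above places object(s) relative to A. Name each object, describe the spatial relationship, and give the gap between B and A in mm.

The door frame's nearest face is 170 mm from the I-beam's −x face.

A is an I-beam. B is a door frame. The door frame is on the floor beside the I-beam on its −x side. The gap between the door frame and the I-beam is 170 mm.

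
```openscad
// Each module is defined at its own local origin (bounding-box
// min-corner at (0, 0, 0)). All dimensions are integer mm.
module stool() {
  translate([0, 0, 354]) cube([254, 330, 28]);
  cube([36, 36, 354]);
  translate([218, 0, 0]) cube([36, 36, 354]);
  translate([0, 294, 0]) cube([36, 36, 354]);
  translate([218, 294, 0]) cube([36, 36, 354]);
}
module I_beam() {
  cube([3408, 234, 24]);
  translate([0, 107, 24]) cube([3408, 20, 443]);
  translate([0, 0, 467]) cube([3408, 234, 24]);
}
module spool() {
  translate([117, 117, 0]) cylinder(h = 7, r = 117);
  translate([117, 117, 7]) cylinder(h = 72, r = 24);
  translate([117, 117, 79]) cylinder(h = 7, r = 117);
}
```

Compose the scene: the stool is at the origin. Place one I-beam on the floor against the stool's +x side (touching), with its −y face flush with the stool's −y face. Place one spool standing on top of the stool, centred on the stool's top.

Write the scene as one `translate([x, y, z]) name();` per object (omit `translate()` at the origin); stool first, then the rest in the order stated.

stool();
translate([254, 0, 0]) I_beam();
translate([10, 48, 382]) spool();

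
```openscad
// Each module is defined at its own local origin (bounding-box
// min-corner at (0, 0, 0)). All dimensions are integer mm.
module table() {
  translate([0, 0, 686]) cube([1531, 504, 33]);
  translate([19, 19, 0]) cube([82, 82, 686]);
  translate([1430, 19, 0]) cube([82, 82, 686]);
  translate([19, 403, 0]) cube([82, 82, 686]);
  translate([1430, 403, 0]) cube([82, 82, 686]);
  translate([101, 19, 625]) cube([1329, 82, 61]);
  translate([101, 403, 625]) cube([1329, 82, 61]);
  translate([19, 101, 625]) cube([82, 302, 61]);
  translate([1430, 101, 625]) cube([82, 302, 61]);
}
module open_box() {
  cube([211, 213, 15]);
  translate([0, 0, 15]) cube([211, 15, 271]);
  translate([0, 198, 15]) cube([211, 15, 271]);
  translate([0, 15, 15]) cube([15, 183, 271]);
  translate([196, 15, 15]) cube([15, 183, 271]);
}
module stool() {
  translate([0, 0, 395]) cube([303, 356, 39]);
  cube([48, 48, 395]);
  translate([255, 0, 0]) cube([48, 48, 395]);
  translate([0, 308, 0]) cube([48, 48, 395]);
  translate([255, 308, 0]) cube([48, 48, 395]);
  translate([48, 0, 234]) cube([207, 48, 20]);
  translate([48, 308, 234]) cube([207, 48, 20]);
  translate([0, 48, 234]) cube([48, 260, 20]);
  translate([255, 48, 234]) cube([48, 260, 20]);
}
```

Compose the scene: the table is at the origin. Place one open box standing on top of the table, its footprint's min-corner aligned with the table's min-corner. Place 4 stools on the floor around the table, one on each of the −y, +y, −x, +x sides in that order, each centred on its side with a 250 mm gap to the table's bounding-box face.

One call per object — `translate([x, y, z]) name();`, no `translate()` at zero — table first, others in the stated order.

table();
translate([0, 0, 719]) open_box();
translate([614, -606, 0]) stool();
translate([614, 754, 0]) stool();
translate([-553, 74, 0]) stool();
translate([1781, 74, 0]) stool();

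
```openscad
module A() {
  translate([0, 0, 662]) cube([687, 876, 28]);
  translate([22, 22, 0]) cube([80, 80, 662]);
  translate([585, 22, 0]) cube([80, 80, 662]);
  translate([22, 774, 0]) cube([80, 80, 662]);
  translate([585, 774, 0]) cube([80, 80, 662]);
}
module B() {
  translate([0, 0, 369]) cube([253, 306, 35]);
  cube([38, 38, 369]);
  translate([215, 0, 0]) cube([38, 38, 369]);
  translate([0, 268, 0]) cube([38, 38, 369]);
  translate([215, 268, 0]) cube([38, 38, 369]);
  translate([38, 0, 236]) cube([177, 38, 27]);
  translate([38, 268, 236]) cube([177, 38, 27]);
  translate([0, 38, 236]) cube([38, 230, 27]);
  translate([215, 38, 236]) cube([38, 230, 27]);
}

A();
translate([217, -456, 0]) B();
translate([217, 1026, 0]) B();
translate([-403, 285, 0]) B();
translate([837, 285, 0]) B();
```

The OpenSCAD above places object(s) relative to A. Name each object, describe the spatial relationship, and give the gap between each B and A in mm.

A is a table. B is a stool. Four stools sit around the table at the −y, +y, −x, +x sides. The gap between each stool and the table is 150 mm.

Each stool's nearest face is 150 mm from the table's bounding box.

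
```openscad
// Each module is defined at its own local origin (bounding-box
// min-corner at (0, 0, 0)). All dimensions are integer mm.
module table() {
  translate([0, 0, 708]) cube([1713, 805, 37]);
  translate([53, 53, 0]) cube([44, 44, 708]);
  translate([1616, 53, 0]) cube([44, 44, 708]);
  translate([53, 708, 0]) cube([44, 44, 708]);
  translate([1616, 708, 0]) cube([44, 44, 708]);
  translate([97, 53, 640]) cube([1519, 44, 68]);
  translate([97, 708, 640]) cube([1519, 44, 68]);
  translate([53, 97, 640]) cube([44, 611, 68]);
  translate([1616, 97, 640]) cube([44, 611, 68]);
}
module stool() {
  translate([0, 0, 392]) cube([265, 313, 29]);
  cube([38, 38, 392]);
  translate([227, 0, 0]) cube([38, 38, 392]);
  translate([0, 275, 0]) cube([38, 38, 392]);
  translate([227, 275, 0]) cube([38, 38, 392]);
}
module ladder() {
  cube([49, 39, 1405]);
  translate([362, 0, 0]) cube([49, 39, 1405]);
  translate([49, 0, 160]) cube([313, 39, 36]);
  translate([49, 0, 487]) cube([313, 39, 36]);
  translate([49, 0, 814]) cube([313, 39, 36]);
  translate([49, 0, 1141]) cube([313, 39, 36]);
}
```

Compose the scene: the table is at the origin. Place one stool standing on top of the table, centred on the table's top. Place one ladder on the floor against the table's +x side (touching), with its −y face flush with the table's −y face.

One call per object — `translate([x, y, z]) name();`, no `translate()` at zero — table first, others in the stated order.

table();
translate([724, 246, 745]) stool();
translate([1713, 0, 0]) ladder();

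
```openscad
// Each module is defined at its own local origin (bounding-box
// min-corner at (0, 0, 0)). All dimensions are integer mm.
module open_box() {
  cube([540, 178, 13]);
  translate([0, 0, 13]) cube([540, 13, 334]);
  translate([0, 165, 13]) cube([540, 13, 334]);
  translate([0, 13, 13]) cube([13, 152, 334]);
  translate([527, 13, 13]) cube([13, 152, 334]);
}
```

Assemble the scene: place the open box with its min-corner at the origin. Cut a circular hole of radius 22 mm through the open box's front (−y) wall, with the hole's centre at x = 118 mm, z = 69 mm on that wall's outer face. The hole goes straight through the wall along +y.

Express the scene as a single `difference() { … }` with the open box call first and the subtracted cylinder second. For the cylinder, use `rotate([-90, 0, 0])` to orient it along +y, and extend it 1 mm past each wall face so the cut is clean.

difference() {
  open_box();
  translate([118, -1, 69]) rotate([-90, 0, 0]) cylinder(h = 15, r = 22);
}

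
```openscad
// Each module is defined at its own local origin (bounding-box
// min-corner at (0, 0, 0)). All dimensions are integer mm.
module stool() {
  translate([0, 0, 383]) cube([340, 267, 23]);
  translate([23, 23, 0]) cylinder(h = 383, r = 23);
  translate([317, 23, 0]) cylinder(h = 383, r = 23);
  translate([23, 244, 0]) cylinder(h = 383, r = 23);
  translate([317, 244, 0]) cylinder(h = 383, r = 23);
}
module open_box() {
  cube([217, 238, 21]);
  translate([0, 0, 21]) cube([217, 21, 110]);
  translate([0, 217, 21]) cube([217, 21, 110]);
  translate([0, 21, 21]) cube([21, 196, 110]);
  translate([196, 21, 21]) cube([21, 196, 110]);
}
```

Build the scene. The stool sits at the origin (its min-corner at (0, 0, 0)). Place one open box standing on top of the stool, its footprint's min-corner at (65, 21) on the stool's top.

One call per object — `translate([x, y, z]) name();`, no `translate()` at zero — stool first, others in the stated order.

stool();
translate([65, 21, 406]) open_box();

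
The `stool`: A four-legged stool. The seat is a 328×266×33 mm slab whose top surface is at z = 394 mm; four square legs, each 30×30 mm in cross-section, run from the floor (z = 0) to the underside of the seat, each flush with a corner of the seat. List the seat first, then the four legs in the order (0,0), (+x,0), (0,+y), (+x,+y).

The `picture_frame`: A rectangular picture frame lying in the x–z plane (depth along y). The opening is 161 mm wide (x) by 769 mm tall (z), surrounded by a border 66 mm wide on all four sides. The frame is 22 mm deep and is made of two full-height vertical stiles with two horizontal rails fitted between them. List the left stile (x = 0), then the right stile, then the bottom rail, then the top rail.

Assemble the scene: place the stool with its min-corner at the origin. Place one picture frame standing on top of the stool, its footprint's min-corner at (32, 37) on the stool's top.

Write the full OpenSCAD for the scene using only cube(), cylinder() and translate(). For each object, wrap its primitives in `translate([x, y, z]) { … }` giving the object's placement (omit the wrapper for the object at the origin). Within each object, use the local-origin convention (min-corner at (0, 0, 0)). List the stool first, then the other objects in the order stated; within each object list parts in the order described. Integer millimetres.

translate([0, 0, 361]) cube([328, 266, 33]);
cube([30, 30, 361]);
translate([298, 0, 0]) cube([30, 30, 361]);
translate([0, 236, 0]) cube([30, 30, 361]);
translate([298, 236, 0]) cube([30, 30, 361]);
translate([32, 37, 394]) {
  cube([66, 22, 901]);
  translate([227, 0, 0]) cube([66, 22, 901]);
  translate([66, 0, 0]) cube([161, 22, 66]);
  translate([66, 0, 835]) cube([161, 22, 66]);
}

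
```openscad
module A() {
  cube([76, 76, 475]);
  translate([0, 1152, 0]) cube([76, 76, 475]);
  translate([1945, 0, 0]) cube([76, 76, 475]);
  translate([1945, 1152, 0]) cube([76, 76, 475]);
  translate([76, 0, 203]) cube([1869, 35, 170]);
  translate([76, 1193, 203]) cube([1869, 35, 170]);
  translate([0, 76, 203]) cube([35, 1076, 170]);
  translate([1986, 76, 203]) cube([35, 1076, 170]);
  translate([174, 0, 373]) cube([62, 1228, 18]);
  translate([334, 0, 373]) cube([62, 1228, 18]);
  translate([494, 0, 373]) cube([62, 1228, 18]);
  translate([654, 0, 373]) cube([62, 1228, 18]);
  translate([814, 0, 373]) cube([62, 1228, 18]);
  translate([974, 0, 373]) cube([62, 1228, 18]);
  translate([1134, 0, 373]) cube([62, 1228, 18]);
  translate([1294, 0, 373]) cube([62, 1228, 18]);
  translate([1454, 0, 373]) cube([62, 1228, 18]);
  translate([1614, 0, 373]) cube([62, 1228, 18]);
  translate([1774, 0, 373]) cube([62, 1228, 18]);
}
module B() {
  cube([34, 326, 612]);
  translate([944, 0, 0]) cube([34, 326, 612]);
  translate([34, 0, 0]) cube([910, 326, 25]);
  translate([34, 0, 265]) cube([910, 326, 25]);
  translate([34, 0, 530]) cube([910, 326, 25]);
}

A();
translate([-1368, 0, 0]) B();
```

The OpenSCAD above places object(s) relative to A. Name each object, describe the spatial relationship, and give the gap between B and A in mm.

A is a bed frame. B is a bookshelf. The bookshelf is on the floor beside the bed frame on its −x side. The gap between the bookshelf and the bed frame is 390 mm.

The bookshelf's nearest face is 390 mm from the bed frame's −x face.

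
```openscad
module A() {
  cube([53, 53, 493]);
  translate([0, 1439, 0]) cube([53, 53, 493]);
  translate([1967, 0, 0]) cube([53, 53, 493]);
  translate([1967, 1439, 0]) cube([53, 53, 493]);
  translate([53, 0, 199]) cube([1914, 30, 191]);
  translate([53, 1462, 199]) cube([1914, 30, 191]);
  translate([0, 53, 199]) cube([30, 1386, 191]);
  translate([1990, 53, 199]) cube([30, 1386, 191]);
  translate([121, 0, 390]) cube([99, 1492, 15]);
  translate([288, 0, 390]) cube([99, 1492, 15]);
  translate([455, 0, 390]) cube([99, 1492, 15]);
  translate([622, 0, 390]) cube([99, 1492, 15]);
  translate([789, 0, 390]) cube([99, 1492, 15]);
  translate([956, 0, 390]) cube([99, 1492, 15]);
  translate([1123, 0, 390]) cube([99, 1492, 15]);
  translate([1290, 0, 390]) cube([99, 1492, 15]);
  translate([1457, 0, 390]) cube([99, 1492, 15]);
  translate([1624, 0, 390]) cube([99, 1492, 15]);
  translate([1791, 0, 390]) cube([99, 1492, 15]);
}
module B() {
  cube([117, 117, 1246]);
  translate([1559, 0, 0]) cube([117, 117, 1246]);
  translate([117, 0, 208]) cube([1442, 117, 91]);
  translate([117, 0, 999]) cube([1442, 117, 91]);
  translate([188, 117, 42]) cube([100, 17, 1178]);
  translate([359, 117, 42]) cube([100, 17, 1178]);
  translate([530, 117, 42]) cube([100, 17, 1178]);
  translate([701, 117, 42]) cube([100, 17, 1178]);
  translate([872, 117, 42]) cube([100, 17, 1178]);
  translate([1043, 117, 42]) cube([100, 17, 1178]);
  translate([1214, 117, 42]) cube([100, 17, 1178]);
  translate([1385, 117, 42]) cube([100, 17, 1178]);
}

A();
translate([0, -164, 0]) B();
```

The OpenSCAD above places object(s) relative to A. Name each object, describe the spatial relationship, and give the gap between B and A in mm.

A is a bed frame. B is a fence section. The fence section is on the floor beside the bed frame on its −y side. The gap between the fence section and the bed frame is 30 mm.

The fence section's nearest face is 30 mm from the bed frame's −y face.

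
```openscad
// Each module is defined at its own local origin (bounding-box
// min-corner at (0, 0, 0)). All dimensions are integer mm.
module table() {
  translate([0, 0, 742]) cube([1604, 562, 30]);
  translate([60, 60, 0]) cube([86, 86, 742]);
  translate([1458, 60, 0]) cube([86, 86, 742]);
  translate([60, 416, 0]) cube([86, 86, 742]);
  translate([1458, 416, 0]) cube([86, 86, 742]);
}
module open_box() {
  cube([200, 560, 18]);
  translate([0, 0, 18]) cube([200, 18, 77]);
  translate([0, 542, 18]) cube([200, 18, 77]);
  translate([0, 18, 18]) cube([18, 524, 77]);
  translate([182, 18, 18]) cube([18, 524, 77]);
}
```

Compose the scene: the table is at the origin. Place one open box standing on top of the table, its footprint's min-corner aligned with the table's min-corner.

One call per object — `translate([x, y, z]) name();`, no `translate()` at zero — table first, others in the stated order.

table();
translate([0, 0, 772]) open_box();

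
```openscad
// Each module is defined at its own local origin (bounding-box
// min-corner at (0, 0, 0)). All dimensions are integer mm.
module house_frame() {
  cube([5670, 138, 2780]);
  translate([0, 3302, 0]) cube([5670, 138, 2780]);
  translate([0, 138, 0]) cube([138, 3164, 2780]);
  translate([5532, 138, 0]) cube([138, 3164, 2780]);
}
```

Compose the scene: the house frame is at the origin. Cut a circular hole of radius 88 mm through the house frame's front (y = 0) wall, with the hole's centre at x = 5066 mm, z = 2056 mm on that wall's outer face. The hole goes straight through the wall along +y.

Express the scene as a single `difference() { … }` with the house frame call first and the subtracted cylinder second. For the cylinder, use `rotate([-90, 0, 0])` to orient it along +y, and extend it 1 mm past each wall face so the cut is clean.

difference() {
  house_frame();
  translate([5066, -1, 2056]) rotate([-90, 0, 0]) cylinder(h = 140, r = 88);
}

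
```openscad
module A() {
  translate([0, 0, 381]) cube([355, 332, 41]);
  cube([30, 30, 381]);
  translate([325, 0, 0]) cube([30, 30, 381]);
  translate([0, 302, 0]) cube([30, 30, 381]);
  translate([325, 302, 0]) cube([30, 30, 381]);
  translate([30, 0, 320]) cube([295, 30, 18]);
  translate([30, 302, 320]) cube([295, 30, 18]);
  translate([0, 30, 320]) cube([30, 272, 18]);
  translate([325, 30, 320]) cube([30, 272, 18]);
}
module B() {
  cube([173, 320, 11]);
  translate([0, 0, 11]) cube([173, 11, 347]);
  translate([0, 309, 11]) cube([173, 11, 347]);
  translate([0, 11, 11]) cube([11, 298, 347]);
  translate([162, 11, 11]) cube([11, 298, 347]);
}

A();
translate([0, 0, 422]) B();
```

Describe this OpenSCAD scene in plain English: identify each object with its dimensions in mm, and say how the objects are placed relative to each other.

A is a four-legged stool. The seat is 355×332 mm, 41 mm thick, top at z = 422 mm. It stands on four square legs, each 30×30 mm in cross-section, from z = 0 to the seat underside, each flush with a corner of the seat. Four stretchers, 30 mm wide and 18 mm tall, connect adjacent legs with their undersides at z = 320 mm, each running between the inner faces of the legs it joins and aligned with the legs' outer faces on the other axis.

B is an open-topped rectangular box: outside dimensions 173×320×358 mm, with a uniform wall and base thickness of 11 mm. The base is a full 173×320 slab on the floor; four walls sit on top of the base. The front and back walls (the −y and +y sides) span the full width; the two side walls fit between them.

The open box is on top of the stool.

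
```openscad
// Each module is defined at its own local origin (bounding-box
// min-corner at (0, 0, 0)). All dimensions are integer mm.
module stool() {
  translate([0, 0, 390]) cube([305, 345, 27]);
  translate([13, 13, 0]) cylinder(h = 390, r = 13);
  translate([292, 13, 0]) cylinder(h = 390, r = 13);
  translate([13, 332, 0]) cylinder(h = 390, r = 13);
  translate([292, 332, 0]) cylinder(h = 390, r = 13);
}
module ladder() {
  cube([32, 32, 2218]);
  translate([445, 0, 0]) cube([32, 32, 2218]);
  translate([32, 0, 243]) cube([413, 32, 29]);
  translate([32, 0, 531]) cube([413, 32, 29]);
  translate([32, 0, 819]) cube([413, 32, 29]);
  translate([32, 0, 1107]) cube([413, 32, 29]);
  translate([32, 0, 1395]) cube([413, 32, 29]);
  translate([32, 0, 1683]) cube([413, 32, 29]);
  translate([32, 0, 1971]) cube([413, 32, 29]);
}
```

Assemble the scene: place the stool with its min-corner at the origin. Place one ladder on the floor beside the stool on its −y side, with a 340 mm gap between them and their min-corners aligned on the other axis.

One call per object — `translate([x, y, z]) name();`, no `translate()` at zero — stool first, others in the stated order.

stool();
translate([0, -372, 0]) ladder();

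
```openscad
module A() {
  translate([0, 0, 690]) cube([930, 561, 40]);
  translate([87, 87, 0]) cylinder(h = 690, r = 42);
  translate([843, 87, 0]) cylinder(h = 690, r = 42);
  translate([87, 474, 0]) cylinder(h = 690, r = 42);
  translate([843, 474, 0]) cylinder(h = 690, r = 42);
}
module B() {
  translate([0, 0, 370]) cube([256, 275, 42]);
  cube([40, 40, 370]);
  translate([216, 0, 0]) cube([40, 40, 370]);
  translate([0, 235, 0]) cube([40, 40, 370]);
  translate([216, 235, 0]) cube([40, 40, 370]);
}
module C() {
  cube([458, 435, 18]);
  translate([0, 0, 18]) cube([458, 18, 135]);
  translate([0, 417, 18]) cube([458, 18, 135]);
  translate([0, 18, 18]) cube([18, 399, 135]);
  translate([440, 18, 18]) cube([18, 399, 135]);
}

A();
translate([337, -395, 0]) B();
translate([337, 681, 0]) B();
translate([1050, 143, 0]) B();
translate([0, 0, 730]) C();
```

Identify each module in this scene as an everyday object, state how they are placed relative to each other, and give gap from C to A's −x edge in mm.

The open box's min-x is at 0; the table's min-x is 0; gap = 0 mm.

A is a table. B is a stool. C is an open box. Three stools sit around the table at the −y, +y, +x sides. The open box is on top of the table. The gap from the open box to the table's −x edge is 0 mm.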